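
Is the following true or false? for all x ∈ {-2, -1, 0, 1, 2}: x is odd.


Evaluate the predicate on each element: -2:F, -1:T, 0:F, 1:T, 2:F.
Counterexample x = -2 fails the predicate.

F


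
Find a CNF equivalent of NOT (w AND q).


Step 1: Apply De Morgan: ¬(w ∧ q) = ¬w ∨ ¬q.

(NOT w) OR (NOT q)


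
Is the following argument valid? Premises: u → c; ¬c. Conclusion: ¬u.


This matches the form of modus tollens: the conclusion follows in every model of the premises.

Valid.


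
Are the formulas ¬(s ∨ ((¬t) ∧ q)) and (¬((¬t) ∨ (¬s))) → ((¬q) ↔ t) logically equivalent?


Compare truth tables:
q | s | t | φ | ψ
-----------------
F | F | F | T | T
T | F | F | F | T
F | T | F | F | T
T | T | F | F | T
F | F | T | T | T
T | F | T | T | T
F | T | T | F | T
T | T | T | F | F
They differ at row 2 (q=T, s=F, t=F): φ=F but ψ=T.

No, they are not logically equivalent.


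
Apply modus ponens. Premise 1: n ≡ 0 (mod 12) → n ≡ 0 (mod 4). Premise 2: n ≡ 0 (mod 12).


Modus ponens: from (P → Q) and P, infer Q.
P = 'n ≡ 0 (mod 12)' is asserted, and P → Q holds, so Q follows.

n ≡ 0 (mod 4).


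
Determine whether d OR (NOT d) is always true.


Build the truth table over {d}:
d | φ
-----
F | T
T | T
Every row evaluates to true.

Yes, it is a tautology.


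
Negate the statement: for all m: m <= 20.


¬(for all x: φ) = there exists x: ¬φ, and ¬(there exists x: φ) = for all x: ¬φ.
Apply to the universal statement.

there exists m: NOT(m <= 20)


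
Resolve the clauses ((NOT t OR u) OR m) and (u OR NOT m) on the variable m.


The clauses contain complementary literals m and NOTm.
Resolution eliminates this pair and disjoins the remaining literals (merging duplicates).

(NOT t OR u)


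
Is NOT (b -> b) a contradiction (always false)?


Truth table over {b}:
b | φ
-----
F | F
T | F
Every row is false.

Yes, it is a contradiction.


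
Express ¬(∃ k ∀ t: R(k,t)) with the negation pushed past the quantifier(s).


Negation flips each quantifier (∀↔∃) and negates the inner predicate.
¬(∃ k ∀ t: φ) = ∀ k ∃ t: ¬φ.

∀ k ∃ t: ¬(R(k,t))


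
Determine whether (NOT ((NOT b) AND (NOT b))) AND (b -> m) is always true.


Build the truth table over {b, m}:
b | m | φ
---------
F | F | F
T | F | F
F | T | F
T | T | T
Counterexample at row 1: with b=F, m=F, the formula is F.

No, it is not a tautology.


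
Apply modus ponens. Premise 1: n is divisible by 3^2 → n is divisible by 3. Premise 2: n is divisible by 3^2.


Modus ponens: from (P → Q) and P, infer Q.
P = 'n is divisible by 3^2' is asserted, and P → Q holds, so Q follows.

n is divisible by 3.


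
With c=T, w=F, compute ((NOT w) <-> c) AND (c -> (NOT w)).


Substitute c=T, w=F:
NOT w = T
(NOT w) <-> c = T <-> T = T
NOT w = T
c -> (NOT w) = T -> T = T
((NOT w) <-> c) AND (c -> (NOT w)) = T AND T = T

T


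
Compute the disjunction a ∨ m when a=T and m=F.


Disjunction is false only when both operands are false.
Substitute: a=T, m=F.
T ∨ F evaluates to T.

T


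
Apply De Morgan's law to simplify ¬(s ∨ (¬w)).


De Morgan: the negation of a disjunction is the conjunction of the negations.
Distribute ¬ across ∨, flipping it to ∧, and negate each literal.

(¬s) ∧ w


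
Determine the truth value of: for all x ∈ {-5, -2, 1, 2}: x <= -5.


Evaluate the predicate on each element: -5:T, -2:F, 1:F, 2:F.
Counterexample x = -2 fails the predicate.

F


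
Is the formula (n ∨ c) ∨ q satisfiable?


Search for a satisfying assignment over {c, n, q}.
Try c=T, n=F, q=F: the formula evaluates to T.
A satisfying assignment exists.

Satisfiable.


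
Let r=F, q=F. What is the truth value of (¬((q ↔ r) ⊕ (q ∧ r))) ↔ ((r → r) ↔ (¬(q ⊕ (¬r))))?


Substitute r=F, q=F:
q ↔ r = F ↔ F = T
q ∧ r = F ∧ F = F
(q ↔ r) ⊕ (q ∧ r) = T ⊕ F = T
¬((q ↔ r) ⊕ (q ∧ r)) = F
r → r = F → F = T
¬r = T
q ⊕ (¬r) = F ⊕ T = T
¬(q ⊕ (¬r)) = F
(r → r) ↔ (¬(q ⊕ (¬r))) = T ↔ F = F
(¬((q ↔ r) ⊕ (q ∧ r))) ↔ ((r → r) ↔ (¬(q ⊕ (¬r)))) = F ↔ F = T

T


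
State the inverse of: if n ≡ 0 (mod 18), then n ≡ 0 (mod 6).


The inverse of (P → Q) is (¬P → ¬Q). It is equivalent to the converse, not to the original.
Here P = 'n ≡ 0 (mod 18)' and Q = 'n ≡ 0 (mod 6)'.

If not (n ≡ 0 (mod 18)), then not (n ≡ 0 (mod 6)).


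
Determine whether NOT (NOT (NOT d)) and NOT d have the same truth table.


Compare truth tables:
d | φ | ψ
---------
F | T | T
T | F | F
The columns φ and ψ agree on every row.

Yes, they are logically equivalent.


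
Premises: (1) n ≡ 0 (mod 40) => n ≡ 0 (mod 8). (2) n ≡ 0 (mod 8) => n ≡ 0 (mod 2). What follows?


Hypothetical syllogism: from (P → Q) and (Q → R), infer (P → R).
Chain the two implications through the shared middle term 'n ≡ 0 (mod 8)'.

n ≡ 0 (mod 40) => n ≡ 0 (mod 2)


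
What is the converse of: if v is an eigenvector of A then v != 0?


The converse of (P → Q) is (Q → P). It is not in general equivalent to the original.
Here P = 'v is an eigenvector of A' and Q = 'v != 0'.

If v != 0, then v is an eigenvector of A.


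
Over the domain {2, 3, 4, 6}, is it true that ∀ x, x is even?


Evaluate the predicate on each element: 2:T, 3:F, 4:T, 6:T.
Counterexample x = 3 fails the predicate.

F


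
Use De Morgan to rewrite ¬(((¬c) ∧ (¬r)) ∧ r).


De Morgan: the negation of a conjunction is the disjunction of the negations.
Distribute ¬ across ∧, flipping it to ∨, and negate each literal.

(c ∨ r) ∨ (¬r)


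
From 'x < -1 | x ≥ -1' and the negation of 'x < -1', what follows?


Disjunctive syllogism: from (P ∨ Q) and ¬P, infer Q.
One disjunct, 'x < -1', is ruled out; the other must hold.

x ≥ -1


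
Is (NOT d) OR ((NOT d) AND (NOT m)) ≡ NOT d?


Compare truth tables:
d | m | φ | ψ
-------------
F | F | T | T
T | F | F | F
F | T | T | T
T | T | F | F
The columns φ and ψ agree on every row.

Yes, they are logically equivalent.


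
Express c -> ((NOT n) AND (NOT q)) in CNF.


Step 1: Rewrite c → ((¬n) ∧ (¬q)) as ¬c ∨ ((¬n) ∧ (¬q)).
Step 2: Distribute ∨ over ∧.

((NOT c) OR (NOT n)) AND ((NOT c) OR (NOT q))


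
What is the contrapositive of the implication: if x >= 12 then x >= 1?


The contrapositive of (P → Q) is (¬Q → ¬P); it is logically equivalent to the original.
Here P = 'x >= 12' and Q = 'x >= 1'.

If not (x >= 1), then not (x >= 12).


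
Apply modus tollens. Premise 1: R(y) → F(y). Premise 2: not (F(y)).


Modus tollens: from (P → Q) and ¬Q, infer ¬P.
Q = 'F(y)' is denied; since P → Q, P must also fail.

Not (R(y)).


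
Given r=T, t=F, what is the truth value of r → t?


Implication is false only when antecedent is true and consequent is false.
Substitute: r=T, t=F.
T → F evaluates to F.

F


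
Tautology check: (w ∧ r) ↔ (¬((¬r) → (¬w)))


Build the truth table over {r, w}:
r | w | φ
---------
F | F | T
T | F | T
F | T | F
T | T | F
Counterexample at row 3: with r=F, w=T, the formula is F.

No, it is not a tautology.


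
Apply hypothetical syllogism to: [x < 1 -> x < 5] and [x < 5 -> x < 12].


Hypothetical syllogism: from (P → Q) and (Q → R), infer (P → R).
Chain the two implications through the shared middle term 'x < 5'.

x < 1 -> x < 12


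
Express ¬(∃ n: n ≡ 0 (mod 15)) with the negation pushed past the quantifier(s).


¬(∀ x: φ) = ∃ x: ¬φ, and ¬(∃ x: φ) = ∀ x: ¬φ.
Apply to the existential statement.

∀ n: ¬(n ≡ 0 (mod 15))


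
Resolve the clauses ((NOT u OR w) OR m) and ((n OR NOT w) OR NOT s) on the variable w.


The clauses contain complementary literals w and NOTw.
Resolution eliminates this pair and disjoins the remaining literals (merging duplicates).

(((NOT u OR m) OR n) OR NOT s)


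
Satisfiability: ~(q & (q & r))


Search for a satisfying assignment over {q, r}.
Try q=False, r=False: the formula evaluates to True.
A satisfying assignment exists.

Satisfiable.


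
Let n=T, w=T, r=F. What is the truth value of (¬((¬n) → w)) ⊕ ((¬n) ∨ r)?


Substitute n=T, w=T, r=F:
¬n = F
(¬n) → w = F → T = T
¬((¬n) → w) = F
¬n = F
(¬n) ∨ r = F ∨ F = F
(¬((¬n) → w)) ⊕ ((¬n) ∨ r) = F ⊕ F = F

F


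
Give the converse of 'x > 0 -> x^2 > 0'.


The converse of (P → Q) is (Q → P). It is not in general equivalent to the original.
Here P = 'x > 0' and Q = 'x^2 > 0'.

If x^2 > 0, then x > 0.


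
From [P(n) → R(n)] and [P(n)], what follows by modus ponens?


Modus ponens: from (P → Q) and P, infer Q.
P = 'P(n)' is asserted, and P → Q holds, so Q follows.

R(n).


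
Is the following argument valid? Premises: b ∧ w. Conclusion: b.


This matches the form of conjunction elimination: the conclusion follows in every model of the premises.

Valid.


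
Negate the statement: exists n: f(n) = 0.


¬(forall x: φ) = exists x: ¬φ, and ¬(exists x: φ) = forall x: ¬φ.
Apply to the existential statement.

forall n: ~(f(n) = 0)


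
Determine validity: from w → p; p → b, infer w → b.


This matches the form of hypothetical syllogism: the conclusion follows in every model of the premises.

Valid.


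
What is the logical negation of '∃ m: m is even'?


¬(∀ x: φ) = ∃ x: ¬φ, and ¬(∃ x: φ) = ∀ x: ¬φ.
Apply to the existential statement.

∀ m: ¬(m is even)


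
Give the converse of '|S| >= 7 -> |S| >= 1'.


The converse of (P → Q) is (Q → P). It is not in general equivalent to the original.
Here P = '|S| >= 7' and Q = '|S| >= 1'.

If |S| >= 1, then |S| >= 7.


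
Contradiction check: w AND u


Truth table over {u, w}:
u | w | φ
---------
F | F | F
T | F | F
F | T | F
T | T | T
Satisfying assignment at row 4: u=T, w=T gives T.

No, it is not a contradiction.


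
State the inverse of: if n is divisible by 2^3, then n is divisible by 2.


The inverse of (P → Q) is (¬P → ¬Q). It is equivalent to the converse, not to the original.
Here P = 'n is divisible by 2^3' and Q = 'n is divisible by 2'.

If not (n is divisible by 2^3), then not (n is divisible by 2).


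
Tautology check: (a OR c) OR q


Build the truth table over {a, c, q}:
a | c | q | φ
-------------
F | F | F | F
T | F | F | T
F | T | F | T
T | T | F | T
F | F | T | T
T | F | T | T
F | T | T | T
T | T | T | T
Counterexample at row 1: with a=F, c=F, q=F, the formula is F.

No, it is not a tautology.


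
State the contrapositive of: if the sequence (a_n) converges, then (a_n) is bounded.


The contrapositive of (P → Q) is (¬Q → ¬P); it is logically equivalent to the original.
Here P = 'the sequence (a_n) converges' and Q = '(a_n) is bounded'.

If not ((a_n) is bounded), then not (the sequence (a_n) converges).


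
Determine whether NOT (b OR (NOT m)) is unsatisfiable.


Truth table over {b, m}:
b | m | φ
---------
F | F | F
T | F | F
F | T | T
T | T | F
Satisfying assignment at row 3: b=F, m=T gives T.

No, it is not a contradiction.


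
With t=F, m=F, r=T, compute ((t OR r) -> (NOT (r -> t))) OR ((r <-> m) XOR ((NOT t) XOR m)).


Substitute t=F, m=F, r=T:
t OR r = F OR T = T
r -> t = T -> F = F
NOT (r -> t) = T
(t OR r) -> (NOT (r -> t)) = T -> T = T
r <-> m = T <-> F = F
NOT t = T
(NOT t) XOR m = T XOR F = T
(r <-> m) XOR ((NOT t) XOR m) = F XOR T = T
((t OR r) -> (NOT (r -> t))) OR ((r <-> m) XOR ((NOT t) XOR m)) = T OR T = T

T


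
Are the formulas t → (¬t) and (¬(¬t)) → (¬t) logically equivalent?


Compare truth tables:
t | φ | ψ
---------
F | T | T
T | F | F
The columns φ and ψ agree on every row.

Yes, they are logically equivalent.


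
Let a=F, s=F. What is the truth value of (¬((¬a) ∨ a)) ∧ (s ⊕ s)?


Substitute a=F, s=F:
¬a = T
(¬a) ∨ a = T ∨ F = T
¬((¬a) ∨ a) = F
s ⊕ s = F ⊕ F = F
(¬((¬a) ∨ a)) ∧ (s ⊕ s) = F ∧ F = F

F


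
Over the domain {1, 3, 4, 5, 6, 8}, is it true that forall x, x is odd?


Evaluate the predicate on each element: 1:True, 3:True, 4:False, 5:True, 6:False, 8:False.
Counterexample x = 4 fails the predicate.

False


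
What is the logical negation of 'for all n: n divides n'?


¬(for all x: φ) = there exists x: ¬φ, and ¬(there exists x: φ) = for all x: ¬φ.
Apply to the universal statement.

there exists n: NOT(n divides n)


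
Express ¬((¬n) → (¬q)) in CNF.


Step 1: Rewrite (¬n) → (¬q) as ¬(¬n) ∨ (¬q).
Step 2: Negate: ¬(¬(¬n) ∨ (¬q)) = (¬n) ∧ ¬(¬q) (De Morgan + double negation).
Step 3: Eliminate any double negations (¬¬X = X).

(¬n) ∧ q


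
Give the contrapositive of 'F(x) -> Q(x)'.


The contrapositive of (P → Q) is (¬Q → ¬P); it is logically equivalent to the original.
Here P = 'F(x)' and Q = 'Q(x)'.

If not (Q(x)), then not (F(x)).


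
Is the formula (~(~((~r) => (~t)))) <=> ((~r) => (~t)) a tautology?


Build the truth table over {r, t}:
r | t | φ
---------
False | False | True
True | False | True
False | True | True
True | True | True
Every row evaluates to true.

Yes, it is a tautology.


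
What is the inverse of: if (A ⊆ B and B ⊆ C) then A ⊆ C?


The inverse of (P → Q) is (¬P → ¬Q). It is equivalent to the converse, not to the original.
Here P = '(A ⊆ B and B ⊆ C)' and Q = 'A ⊆ C'.

If not ((A ⊆ B and B ⊆ C)), then not (A ⊆ C).


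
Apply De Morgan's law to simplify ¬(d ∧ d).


De Morgan: the negation of a conjunction is the disjunction of the negations.
Distribute ¬ across ∧, flipping it to ∨, and negate each literal.

(¬d) ∨ (¬d)


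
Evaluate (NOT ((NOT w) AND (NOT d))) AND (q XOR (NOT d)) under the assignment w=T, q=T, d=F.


Substitute w=T, q=T, d=F:
NOT w = F
NOT d = T
(NOT w) AND (NOT d) = F AND T = F
NOT ((NOT w) AND (NOT d)) = T
NOT d = T
q XOR (NOT d) = T XOR T = F
(NOT ((NOT w) AND (NOT d))) AND (q XOR (NOT d)) = T AND F = F

F


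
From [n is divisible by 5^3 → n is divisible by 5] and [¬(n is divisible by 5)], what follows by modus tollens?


Modus tollens: from (P → Q) and ¬Q, infer ¬P.
Q = 'n is divisible by 5' is denied; since P → Q, P must also fail.

Not (n is divisible by 5^3).


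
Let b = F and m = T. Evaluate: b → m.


Implication is false only when antecedent is true and consequent is false.
Substitute: b=F, m=T.
F → T evaluates to T.

T


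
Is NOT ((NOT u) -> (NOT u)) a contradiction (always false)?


Truth table over {u}:
u | φ
-----
F | F
T | F
Every row is false.

Yes, it is a contradiction.


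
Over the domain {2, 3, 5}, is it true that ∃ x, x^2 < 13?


Evaluate the predicate on each element: 2:T, 3:T, 5:F.
Witness x = 2 satisfies the predicate.

T


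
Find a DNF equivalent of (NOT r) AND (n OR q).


Step 1: Distribute ∧ over ∨: (¬r) ∧ (n ∨ q) = ((¬r) ∧ n) ∨ ((¬r) ∧ q).

((NOT r) AND n) OR ((NOT r) AND q)


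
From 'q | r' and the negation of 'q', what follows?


Disjunctive syllogism: from (P ∨ Q) and ¬P, infer Q.
One disjunct, 'q', is ruled out; the other must hold.

r


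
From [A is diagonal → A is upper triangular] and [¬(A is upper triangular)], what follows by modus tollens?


Modus tollens: from (P → Q) and ¬Q, infer ¬P.
Q = 'A is upper triangular' is denied; since P → Q, P must also fail.

Not (A is diagonal).


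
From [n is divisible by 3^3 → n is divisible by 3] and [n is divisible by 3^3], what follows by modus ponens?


Modus ponens: from (P → Q) and P, infer Q.
P = 'n is divisible by 3^3' is asserted, and P → Q holds, so Q follows.

n is divisible by 3.


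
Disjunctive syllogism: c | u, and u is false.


Disjunctive syllogism: from (P ∨ Q) and ¬P, infer Q.
One disjunct, 'u', is ruled out; the other must hold.

c


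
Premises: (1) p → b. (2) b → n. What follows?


Hypothetical syllogism: from (P → Q) and (Q → R), infer (P → R).
Chain the two implications through the shared middle term 'b'.

p → n


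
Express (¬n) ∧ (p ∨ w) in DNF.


Step 1: Distribute ∧ over ∨: (¬n) ∧ (p ∨ w) = ((¬n) ∧ p) ∨ ((¬n) ∧ w).

((¬n) ∧ p) ∨ ((¬n) ∧ w)


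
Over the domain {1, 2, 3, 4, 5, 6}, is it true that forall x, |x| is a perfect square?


Evaluate the predicate on each element: 1:True, 2:False, 3:False, 4:True, 5:False, 6:False.
Counterexample x = 2 fails the predicate.

False


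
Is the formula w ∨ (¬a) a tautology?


Build the truth table over {a, w}:
a | w | φ
---------
F | F | T
T | F | F
F | T | T
T | T | T
Counterexample at row 2: with a=T, w=F, the formula is F.

No, it is not a tautology.


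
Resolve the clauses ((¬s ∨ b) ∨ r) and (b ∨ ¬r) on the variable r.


The clauses contain complementary literals r and ¬r.
Resolution eliminates this pair and disjoins the remaining literals (merging duplicates).

(b ∨ ¬s)


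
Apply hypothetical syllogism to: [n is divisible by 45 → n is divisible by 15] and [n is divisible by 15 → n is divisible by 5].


Hypothetical syllogism: from (P → Q) and (Q → R), infer (P → R).
Chain the two implications through the shared middle term 'n is divisible by 15'.

n is divisible by 45 → n is divisible by 5


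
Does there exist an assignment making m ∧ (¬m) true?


Check all 2 assignments over {m}:
m | φ
-----
F | F
T | F
No assignment makes the formula true.

Unsatisfiable.


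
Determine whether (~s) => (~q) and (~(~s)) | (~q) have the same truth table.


Compare truth tables:
q | s | φ | ψ
-------------
False | False | True | True
True | False | False | False
False | True | True | True
True | True | True | True
The columns φ and ψ agree on every row.

Yes, they are logically equivalent.


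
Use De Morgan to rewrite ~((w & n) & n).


De Morgan: the negation of a conjunction is the disjunction of the negations.
Distribute ~ across &, flipping it to |, and negate each literal.

((~w) | (~n)) | (~n)


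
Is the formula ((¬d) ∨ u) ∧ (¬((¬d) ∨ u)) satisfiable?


Check all 4 assignments over {d, u}:
d | u | φ
---------
F | F | F
T | F | F
F | T | F
T | T | F
No assignment makes the formula true.

Unsatisfiable.


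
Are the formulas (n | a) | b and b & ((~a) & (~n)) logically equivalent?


Compare truth tables:
a | b | n | φ | ψ
-----------------
False | False | False | False | False
True | False | False | True | False
False | True | False | True | True
True | True | False | True | False
False | False | True | True | False
True | False | True | True | False
False | True | True | True | False
True | True | True | True | False
They differ at row 2 (a=True, b=False, n=False): φ=True but ψ=False.

No, they are not logically equivalent.


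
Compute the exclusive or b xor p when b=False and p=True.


Exclusive or is true when exactly one operand is true.
Substitute: b=False, p=True.
False xor True evaluates to True.

True


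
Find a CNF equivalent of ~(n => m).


Step 1: Rewrite n → m as ¬n ∨ m.
Step 2: Negate: ¬(¬n ∨ m) = n ∧ ¬m (De Morgan + double negation).

n & (~m)


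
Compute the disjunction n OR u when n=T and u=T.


Disjunction is false only when both operands are false.
Substitute: n=T, u=T.
T OR T evaluates to T.

T


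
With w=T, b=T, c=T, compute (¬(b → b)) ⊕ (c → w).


Substitute w=T, b=T, c=T:
b → b = T → T = T
¬(b → b) = F
c → w = T → T = T
(¬(b → b)) ⊕ (c → w) = F ⊕ T = T

T


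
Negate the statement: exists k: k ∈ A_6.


¬(forall x: φ) = exists x: ¬φ, and ¬(exists x: φ) = forall x: ¬φ.
Apply to the existential statement.

forall k: ~(k ∈ A_6)


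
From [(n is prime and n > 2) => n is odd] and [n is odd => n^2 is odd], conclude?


Hypothetical syllogism: from (P → Q) and (Q → R), infer (P → R).
Chain the two implications through the shared middle term 'n is odd'.

(n is prime and n > 2) => n^2 is odd


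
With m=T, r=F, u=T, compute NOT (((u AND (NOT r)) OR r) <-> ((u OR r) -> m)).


Substitute m=T, r=F, u=T:
NOT r = T
u AND (NOT r) = T AND T = T
(u AND (NOT r)) OR r = T OR F = T
u OR r = T OR F = T
(u OR r) -> m = T -> T = T
((u AND (NOT r)) OR r) <-> ((u OR r) -> m) = T <-> T = T
NOT (((u AND (NOT r)) OR r) <-> ((u OR r) -> m)) = F

F


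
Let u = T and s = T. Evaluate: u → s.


Implication is false only when antecedent is true and consequent is false.
Substitute: u=T, s=T.
T → T evaluates to T.

T


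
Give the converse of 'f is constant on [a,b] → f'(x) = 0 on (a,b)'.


The converse of (P → Q) is (Q → P). It is not in general equivalent to the original.
Here P = 'f is constant on [a,b]' and Q = 'f'(x) = 0 on (a,b)'.

If f'(x) = 0 on (a,b), then f is constant on [a,b].


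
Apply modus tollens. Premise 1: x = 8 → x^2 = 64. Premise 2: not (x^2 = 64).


Modus tollens: from (P → Q) and ¬Q, infer ¬P.
Q = 'x^2 = 64' is denied; since P → Q, P must also fail.

Not (x = 8).


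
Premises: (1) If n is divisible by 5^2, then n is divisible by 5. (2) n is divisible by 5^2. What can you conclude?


Modus ponens: from (P → Q) and P, infer Q.
P = 'n is divisible by 5^2' is asserted, and P → Q holds, so Q follows.

n is divisible by 5.


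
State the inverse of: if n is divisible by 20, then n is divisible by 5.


The inverse of (P → Q) is (¬P → ¬Q). It is equivalent to the converse, not to the original.
Here P = 'n is divisible by 20' and Q = 'n is divisible by 5'.

If not (n is divisible by 20), then not (n is divisible by 5).


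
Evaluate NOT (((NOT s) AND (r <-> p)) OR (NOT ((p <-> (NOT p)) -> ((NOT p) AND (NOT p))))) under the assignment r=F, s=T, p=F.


Substitute r=F, s=T, p=F:
… (earlier sub-steps elided)
(NOT s) AND (r <-> p) = F AND T = F
NOT p = T
p <-> (NOT p) = F <-> T = F
NOT p = T
NOT p = T
(NOT p) AND (NOT p) = T AND T = T
(p <-> (NOT p)) -> ((NOT p) AND (NOT p)) = F -> T = T
NOT ((p <-> (NOT p)) -> ((NOT p) AND (NOT p))) = F
((NOT s) AND (r <-> p)) OR (NOT ((p <-> (NOT p)) -> ((NOT p) AND (NOT p)))) = F OR F = F
NOT (((NOT s) AND (r <-> p)) OR (NOT ((p <-> (NOT p)) -> ((NOT p) AND (NOT p))))) = T

T


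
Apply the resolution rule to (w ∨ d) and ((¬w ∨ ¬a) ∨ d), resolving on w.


The clauses contain complementary literals w and ¬w.
Resolution eliminates this pair and disjoins the remaining literals (merging duplicates).

(d ∨ ¬a)


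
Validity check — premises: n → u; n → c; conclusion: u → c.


This is (no valid rule). There exist truth assignments where the premises are all true but the conclusion is false.

Invalid.


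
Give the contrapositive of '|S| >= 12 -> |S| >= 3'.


The contrapositive of (P → Q) is (¬Q → ¬P); it is logically equivalent to the original.
Here P = '|S| >= 12' and Q = '|S| >= 3'.

If not (|S| >= 3), then not (|S| >= 12).


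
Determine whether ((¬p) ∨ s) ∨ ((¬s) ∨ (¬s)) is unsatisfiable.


Truth table over {p, s}:
p | s | φ
---------
F | F | T
T | F | T
F | T | T
T | T | T
Satisfying assignment at row 1: p=F, s=F gives T.

No, it is not a contradiction.


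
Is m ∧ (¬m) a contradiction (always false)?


Truth table over {m}:
m | φ
-----
F | F
T | F
Every row is false.

Yes, it is a contradiction.


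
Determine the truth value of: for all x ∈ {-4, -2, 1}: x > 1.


Evaluate the predicate on each element: -4:F, -2:F, 1:F.
Counterexample x = -4 fails the predicate.

F


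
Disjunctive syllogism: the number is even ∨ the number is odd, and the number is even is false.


Disjunctive syllogism: from (P ∨ Q) and ¬P, infer Q.
One disjunct, 'the number is even', is ruled out; the other must hold.

the number is odd


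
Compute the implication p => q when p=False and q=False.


Implication is false only when antecedent is true and consequent is false.
Substitute: p=False, q=False.
False => False evaluates to True.

True


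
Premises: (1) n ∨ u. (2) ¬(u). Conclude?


Disjunctive syllogism: from (P ∨ Q) and ¬P, infer Q.
One disjunct, 'u', is ruled out; the other must hold.

n


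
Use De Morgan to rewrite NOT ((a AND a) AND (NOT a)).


De Morgan: the negation of a conjunction is the disjunction of the negations.
Distribute NOT across AND, flipping it to OR, and negate each literal.

((NOT a) OR (NOT a)) OR a


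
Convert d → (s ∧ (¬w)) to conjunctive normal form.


Step 1: Rewrite d → (s ∧ (¬w)) as ¬d ∨ (s ∧ (¬w)).
Step 2: Distribute ∨ over ∧.

((¬d) ∨ s) ∧ ((¬d) ∨ (¬w))


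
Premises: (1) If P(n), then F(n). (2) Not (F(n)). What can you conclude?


Modus tollens: from (P → Q) and ¬Q, infer ¬P.
Q = 'F(n)' is denied; since P → Q, P must also fail.

Not (P(n)).


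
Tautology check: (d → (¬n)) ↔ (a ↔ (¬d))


Build the truth table over {a, d, n}:
a | d | n | φ
-------------
F | F | F | F
T | F | F | T
F | T | F | T
T | T | F | F
F | F | T | F
T | F | T | T
F | T | T | F
T | T | T | T
Counterexample at row 1: with a=F, d=F, n=F, the formula is F.

No, it is not a tautology.


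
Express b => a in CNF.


Step 1: Rewrite b → a as ¬b ∨ a.

(~b) | a


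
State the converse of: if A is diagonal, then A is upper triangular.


The converse of (P → Q) is (Q → P). It is not in general equivalent to the original.
Here P = 'A is diagonal' and Q = 'A is upper triangular'.

If A is upper triangular, then A is diagonal.


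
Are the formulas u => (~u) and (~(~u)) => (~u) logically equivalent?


Compare truth tables:
u | φ | ψ
---------
False | True | True
True | False | False
The columns φ and ψ agree on every row.

Yes, they are logically equivalent.


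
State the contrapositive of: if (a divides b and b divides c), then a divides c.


The contrapositive of (P → Q) is (¬Q → ¬P); it is logically equivalent to the original.
Here P = '(a divides b and b divides c)' and Q = 'a divides c'.

If not (a divides c), then not ((a divides b and b divides c)).


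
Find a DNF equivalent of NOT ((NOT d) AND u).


Step 1: Apply De Morgan: ¬((¬d) ∧ u) = ¬(¬d) ∨ ¬u.
Step 2: Eliminate any double negations (¬¬X = X).

d OR (NOT u)


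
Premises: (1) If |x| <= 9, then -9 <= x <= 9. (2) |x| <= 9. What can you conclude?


Modus ponens: from (P → Q) and P, infer Q.
P = '|x| <= 9' is asserted, and P → Q holds, so Q follows.

-9 <= x <= 9.


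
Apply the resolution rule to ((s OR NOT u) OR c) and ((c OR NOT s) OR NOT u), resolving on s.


The clauses contain complementary literals s and NOTs.
Resolution eliminates this pair and disjoins the remaining literals (merging duplicates).

(c OR NOT u)


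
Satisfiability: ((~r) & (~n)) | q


Search for a satisfying assignment over {n, q, r}.
Try n=False, q=False, r=False: the formula evaluates to True.
A satisfying assignment exists.

Satisfiable.


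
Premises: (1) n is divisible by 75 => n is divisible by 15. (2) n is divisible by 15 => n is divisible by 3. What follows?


Hypothetical syllogism: from (P → Q) and (Q → R), infer (P → R).
Chain the two implications through the shared middle term 'n is divisible by 15'.

n is divisible by 75 => n is divisible by 3


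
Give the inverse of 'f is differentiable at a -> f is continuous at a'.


The inverse of (P → Q) is (¬P → ¬Q). It is equivalent to the converse, not to the original.
Here P = 'f is differentiable at a' and Q = 'f is continuous at a'.

If not (f is differentiable at a), then not (f is continuous at a).


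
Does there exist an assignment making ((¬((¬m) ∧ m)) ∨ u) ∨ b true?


Search for a satisfying assignment over {b, m, u}.
Try b=F, m=F, u=F: the formula evaluates to T.
A satisfying assignment exists.

Satisfiable.


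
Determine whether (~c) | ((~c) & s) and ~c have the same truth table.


Compare truth tables:
c | s | φ | ψ
-------------
False | False | True | True
True | False | False | False
False | True | True | True
True | True | False | False
The columns φ and ψ agree on every row.

Yes, they are logically equivalent.


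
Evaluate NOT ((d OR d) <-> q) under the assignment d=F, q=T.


Substitute d=F, q=T:
d OR d = F OR F = F
(d OR d) <-> q = F <-> T = F
NOT ((d OR d) <-> q) = T

T


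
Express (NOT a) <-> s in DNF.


Step 1: (¬a) ↔ s is true exactly when both agree: ((¬a) ∧ s) ∨ (¬(¬a) ∧ ¬s).
Step 2: Eliminate any double negations (¬¬X = X).

((NOT a) AND s) OR (a AND (NOT s))


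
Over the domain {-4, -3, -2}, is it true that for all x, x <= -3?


Evaluate the predicate on each element: -4:T, -3:T, -2:F.
Counterexample x = -2 fails the predicate.

F


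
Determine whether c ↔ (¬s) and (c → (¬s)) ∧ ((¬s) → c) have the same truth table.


Compare truth tables:
c | s | φ | ψ
-------------
F | F | F | F
T | F | T | T
F | T | T | T
T | T | F | F
The columns φ and ψ agree on every row.

Yes, they are logically equivalent.


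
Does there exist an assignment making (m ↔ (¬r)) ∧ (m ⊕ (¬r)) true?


Check all 4 assignments over {m, r}:
m | r | φ
---------
F | F | F
T | F | F
F | T | F
T | T | F
No assignment makes the formula true.

Unsatisfiable.


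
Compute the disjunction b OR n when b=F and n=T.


Disjunction is false only when both operands are false.
Substitute: b=F, n=T.
F OR T evaluates to T.

T


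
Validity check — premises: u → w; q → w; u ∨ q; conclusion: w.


This matches the form of proof by cases: the conclusion follows in every model of the premises.

Valid.


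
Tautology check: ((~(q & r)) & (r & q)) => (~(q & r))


Build the truth table over {q, r}:
q | r | φ
---------
False | False | True
True | False | True
False | True | True
True | True | True
Every row evaluates to true.

Yes, it is a tautology.


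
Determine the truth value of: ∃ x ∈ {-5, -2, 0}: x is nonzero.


Evaluate the predicate on each element: -5:T, -2:T, 0:F.
Witness x = -5 satisfies the predicate.

T


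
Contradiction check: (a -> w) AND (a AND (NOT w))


Truth table over {a, w}:
a | w | φ
---------
F | F | F
T | F | F
F | T | F
T | T | F
Every row is false.

Yes, it is a contradiction.


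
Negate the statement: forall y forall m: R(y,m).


Negation flips each quantifier (∀↔∃) and negates the inner predicate.
¬(forall y forall m: φ) = exists y exists m: ¬φ.

exists y exists m: ~(R(y,m))


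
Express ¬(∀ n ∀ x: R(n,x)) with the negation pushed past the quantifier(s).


Negation flips each quantifier (∀↔∃) and negates the inner predicate.
¬(∀ n ∀ x: φ) = ∃ n ∃ x: ¬φ.

∃ n ∃ x: ¬(R(n,x))


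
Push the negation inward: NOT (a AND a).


De Morgan: the negation of a conjunction is the disjunction of the negations.
Distribute NOT across AND, flipping it to OR, and negate each literal.

(NOT a) OR (NOT a)


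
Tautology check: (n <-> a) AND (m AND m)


Build the truth table over {a, m, n}:
a | m | n | φ
-------------
F | F | F | F
T | F | F | F
F | T | F | T
T | T | F | F
F | F | T | F
T | F | T | F
F | T | T | F
T | T | T | T
Counterexample at row 1: with a=F, m=F, n=F, the formula is F.

No, it is not a tautology.


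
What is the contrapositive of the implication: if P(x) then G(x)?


The contrapositive of (P → Q) is (¬Q → ¬P); it is logically equivalent to the original.
Here P = 'P(x)' and Q = 'G(x)'.

If not (G(x)), then not (P(x)).


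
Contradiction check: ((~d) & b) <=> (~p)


Truth table over {b, d, p}:
b | d | p | φ
-------------
False | False | False | False
True | False | False | True
False | True | False | False
True | True | False | False
False | False | True | True
True | False | True | False
False | True | True | True
True | True | True | True
Satisfying assignment at row 2: b=True, d=False, p=False gives True.

No, it is not a contradiction.


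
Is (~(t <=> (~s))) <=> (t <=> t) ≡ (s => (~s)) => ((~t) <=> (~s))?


Compare truth tables:
s | t | φ | ψ
-------------
False | False | True | True
True | False | False | True
False | True | False | False
True | True | True | True
They differ at row 2 (s=True, t=False): φ=False but ψ=True.

No, they are not logically equivalent.


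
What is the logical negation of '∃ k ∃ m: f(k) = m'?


Negation flips each quantifier (∀↔∃) and negates the inner predicate.
¬(∃ k ∃ m: φ) = ∀ k ∀ m: ¬φ.

∀ k ∀ m: ¬(f(k) = m)


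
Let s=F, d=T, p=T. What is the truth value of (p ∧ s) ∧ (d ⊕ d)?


Substitute s=F, d=T, p=T:
p ∧ s = T ∧ F = F
d ⊕ d = T ⊕ T = F
(p ∧ s) ∧ (d ⊕ d) = F ∧ F = F

F


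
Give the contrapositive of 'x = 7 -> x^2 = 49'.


The contrapositive of (P → Q) is (¬Q → ¬P); it is logically equivalent to the original.
Here P = 'x = 7' and Q = 'x^2 = 49'.

If not (x^2 = 49), then not (x = 7).


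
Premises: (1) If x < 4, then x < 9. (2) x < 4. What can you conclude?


Modus ponens: from (P → Q) and P, infer Q.
P = 'x < 4' is asserted, and P → Q holds, so Q follows.

x < 9.


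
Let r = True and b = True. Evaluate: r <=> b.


Biconditional is true when both operands have the same truth value.
Substitute: r=True, b=True.
True <=> True evaluates to True.

True


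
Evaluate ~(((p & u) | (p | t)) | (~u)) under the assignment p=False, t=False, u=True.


Substitute p=False, t=False, u=True:
p & u = False & True = False
p | t = False | False = False
(p & u) | (p | t) = False | False = False
~u = False
((p & u) | (p | t)) | (~u) = False | False = False
~(((p & u) | (p | t)) | (~u)) = True

True


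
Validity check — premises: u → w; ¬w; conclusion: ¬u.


This matches the form of modus tollens: the conclusion follows in every model of the premises.

Valid.


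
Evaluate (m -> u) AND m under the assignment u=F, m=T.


Substitute u=F, m=T:
m -> u = T -> F = F
(m -> u) AND m = F AND T = F

F


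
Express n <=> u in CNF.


Step 1: Rewrite n ↔ u as (n → u) ∧ (u → n).
Step 2: Rewrite each implication as a disjunction.

((~n) | u) & ((~u) | n)


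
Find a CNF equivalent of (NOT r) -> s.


Step 1: Rewrite (¬r) → s as ¬(¬r) ∨ s.
Step 2: Eliminate any double negations (¬¬X = X).

r OR s


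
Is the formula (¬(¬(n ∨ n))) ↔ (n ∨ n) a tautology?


Build the truth table over {n}:
n | φ
-----
F | T
T | T
Every row evaluates to true.

Yes, it is a tautology.


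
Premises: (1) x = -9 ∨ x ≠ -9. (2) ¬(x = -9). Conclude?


Disjunctive syllogism: from (P ∨ Q) and ¬P, infer Q.
One disjunct, 'x = -9', is ruled out; the other must hold.

x ≠ -9


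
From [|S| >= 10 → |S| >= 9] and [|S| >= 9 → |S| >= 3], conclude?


Hypothetical syllogism: from (P → Q) and (Q → R), infer (P → R).
Chain the two implications through the shared middle term '|S| >= 9'.

|S| >= 10 → |S| >= 3


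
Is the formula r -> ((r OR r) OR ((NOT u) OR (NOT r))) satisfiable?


Search for a satisfying assignment over {r, u}.
Try r=F, u=F: the formula evaluates to T.
A satisfying assignment exists.

Satisfiable.


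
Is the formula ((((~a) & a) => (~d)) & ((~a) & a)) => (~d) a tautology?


Build the truth table over {a, d}:
a | d | φ
---------
False | False | True
True | False | True
False | True | True
True | True | True
Every row evaluates to true.

Yes, it is a tautology.


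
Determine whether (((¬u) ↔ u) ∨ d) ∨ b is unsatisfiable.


Truth table over {b, d, u}:
b | d | u | φ
-------------
F | F | F | F
T | F | F | T
F | T | F | T
T | T | F | T
F | F | T | F
T | F | T | T
F | T | T | T
T | T | T | T
Satisfying assignment at row 2: b=T, d=F, u=F gives T.

No, it is not a contradiction.


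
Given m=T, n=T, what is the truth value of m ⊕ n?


Exclusive or is true when exactly one operand is true.
Substitute: m=T, n=T.
T ⊕ T evaluates to F.

F


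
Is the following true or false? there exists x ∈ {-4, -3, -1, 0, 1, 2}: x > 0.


Evaluate the predicate on each element: -4:F, -3:F, -1:F, 0:F, 1:T, 2:T.
Witness x = 1 satisfies the predicate.

T


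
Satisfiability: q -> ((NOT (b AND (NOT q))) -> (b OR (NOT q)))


Search for a satisfying assignment over {b, q}.
Try b=F, q=F: the formula evaluates to T.
A satisfying assignment exists.

Satisfiable.


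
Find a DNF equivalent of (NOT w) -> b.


Step 1: Rewrite (¬w) → b as ¬(¬w) ∨ b.
Step 2: Eliminate any double negations (¬¬X = X).

w OR b


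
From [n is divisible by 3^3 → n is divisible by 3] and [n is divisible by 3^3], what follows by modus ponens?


Modus ponens: from (P → Q) and P, infer Q.
P = 'n is divisible by 3^3' is asserted, and P → Q holds, so Q follows.

n is divisible by 3.


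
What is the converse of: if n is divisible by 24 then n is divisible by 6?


The converse of (P → Q) is (Q → P). It is not in general equivalent to the original.
Here P = 'n is divisible by 24' and Q = 'n is divisible by 6'.

If n is divisible by 6, then n is divisible by 24.


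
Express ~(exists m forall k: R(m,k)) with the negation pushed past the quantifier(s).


Negation flips each quantifier (∀↔∃) and negates the inner predicate.
¬(exists m forall k: φ) = forall m exists k: ¬φ.

forall m exists k: ~(R(m,k))


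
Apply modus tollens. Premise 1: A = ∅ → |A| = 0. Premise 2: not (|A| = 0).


Modus tollens: from (P → Q) and ¬Q, infer ¬P.
Q = '|A| = 0' is denied; since P → Q, P must also fail.

Not (A = ∅).


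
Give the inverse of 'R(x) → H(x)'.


The inverse of (P → Q) is (¬P → ¬Q). It is equivalent to the converse, not to the original.
Here P = 'R(x)' and Q = 'H(x)'.

If not (R(x)), then not (H(x)).


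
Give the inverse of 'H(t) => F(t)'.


The inverse of (P → Q) is (¬P → ¬Q). It is equivalent to the converse, not to the original.
Here P = 'H(t)' and Q = 'F(t)'.

If not (H(t)), then not (F(t)).


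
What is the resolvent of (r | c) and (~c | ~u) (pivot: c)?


The clauses contain complementary literals c and ~c.
Resolution eliminates this pair and disjoins the remaining literals (merging duplicates).

(r | ~u)


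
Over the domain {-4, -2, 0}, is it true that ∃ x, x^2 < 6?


Evaluate the predicate on each element: -4:F, -2:T, 0:T.
Witness x = -2 satisfies the predicate.

T


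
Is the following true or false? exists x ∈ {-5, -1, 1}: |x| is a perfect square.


Evaluate the predicate on each element: -5:False, -1:True, 1:True.
Witness x = -1 satisfies the predicate.

True


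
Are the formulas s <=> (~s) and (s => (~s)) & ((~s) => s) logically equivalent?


Compare truth tables:
s | φ | ψ
---------
False | False | False
True | False | False
The columns φ and ψ agree on every row.

Yes, they are logically equivalent.


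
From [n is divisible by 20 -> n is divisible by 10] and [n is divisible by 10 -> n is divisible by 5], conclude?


Hypothetical syllogism: from (P → Q) and (Q → R), infer (P → R).
Chain the two implications through the shared middle term 'n is divisible by 10'.

n is divisible by 20 -> n is divisible by 5


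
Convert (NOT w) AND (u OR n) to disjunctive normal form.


Step 1: Distribute ∧ over ∨: (¬w) ∧ (u ∨ n) = ((¬w) ∧ u) ∨ ((¬w) ∧ n).

((NOT w) AND u) OR ((NOT w) AND n)


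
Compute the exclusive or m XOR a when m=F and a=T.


Exclusive or is true when exactly one operand is true.
Substitute: m=F, a=T.
F XOR T evaluates to T.

T


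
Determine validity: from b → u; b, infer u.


This matches the form of modus ponens: the conclusion follows in every model of the premises.

Valid.


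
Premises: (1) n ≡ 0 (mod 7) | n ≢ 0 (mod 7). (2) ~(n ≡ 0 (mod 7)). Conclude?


Disjunctive syllogism: from (P ∨ Q) and ¬P, infer Q.
One disjunct, 'n ≡ 0 (mod 7)', is ruled out; the other must hold.

n ≢ 0 (mod 7)
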